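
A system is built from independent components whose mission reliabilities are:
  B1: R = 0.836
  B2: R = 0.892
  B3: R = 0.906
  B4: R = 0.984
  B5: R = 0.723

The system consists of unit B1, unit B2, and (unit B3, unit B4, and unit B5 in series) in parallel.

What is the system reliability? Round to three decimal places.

Series (B3, B4, and B5): 0.90600 × 0.98400 × 0.72300 = 0.64456
Parallel (B1, B2, and [0.64456]): 1 − (1 − 0.83600)(1 − 0.89200)(1 − 0.64456) = 0.994

0.994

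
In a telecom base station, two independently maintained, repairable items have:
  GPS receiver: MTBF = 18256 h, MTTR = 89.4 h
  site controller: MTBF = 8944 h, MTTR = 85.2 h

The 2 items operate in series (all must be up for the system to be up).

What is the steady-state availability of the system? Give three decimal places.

A(GPS receiver) = MTBF/(MTBF+MTTR) = 18256/(18256+89.4) = 0.995127
A(site controller) = MTBF/(MTBF+MTTR) = 8944/(8944+85.2) = 0.990564
Series availability: 0.995127 × 0.990564 = 0.986

0.986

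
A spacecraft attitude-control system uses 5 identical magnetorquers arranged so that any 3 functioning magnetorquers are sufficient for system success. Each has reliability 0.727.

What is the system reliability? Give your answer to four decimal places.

0.8708

R = Σ_{i=3}^{5} C(5,i) p^i (1−p)^{5−i} with p = 0.727
C(5,3)·0.727^3·0.273^2 = 0.286371
C(5,4)·0.727^4·0.273^1 = 0.381303
C(5,5)·0.727^5·0.273^0 = 0.203082
Sum = 0.8708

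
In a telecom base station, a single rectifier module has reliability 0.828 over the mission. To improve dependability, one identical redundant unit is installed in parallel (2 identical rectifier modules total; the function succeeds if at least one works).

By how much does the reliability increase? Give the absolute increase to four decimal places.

R_before = 0.828
R_after = 1 − (1 − 0.828)^2 = 0.9704
ΔR = 0.9704 − 0.828 = 0.1424

0.1424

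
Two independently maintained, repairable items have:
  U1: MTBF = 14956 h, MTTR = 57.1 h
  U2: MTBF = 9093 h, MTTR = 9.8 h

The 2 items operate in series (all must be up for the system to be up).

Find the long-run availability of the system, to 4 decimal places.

A(U1) = MTBF/(MTBF+MTTR) = 14956/(14956+57.1) = 0.996197
A(U2) = MTBF/(MTBF+MTTR) = 9093/(9093+9.8) = 0.998923
Series availability: 0.996197 × 0.998923 = 0.9951

0.9951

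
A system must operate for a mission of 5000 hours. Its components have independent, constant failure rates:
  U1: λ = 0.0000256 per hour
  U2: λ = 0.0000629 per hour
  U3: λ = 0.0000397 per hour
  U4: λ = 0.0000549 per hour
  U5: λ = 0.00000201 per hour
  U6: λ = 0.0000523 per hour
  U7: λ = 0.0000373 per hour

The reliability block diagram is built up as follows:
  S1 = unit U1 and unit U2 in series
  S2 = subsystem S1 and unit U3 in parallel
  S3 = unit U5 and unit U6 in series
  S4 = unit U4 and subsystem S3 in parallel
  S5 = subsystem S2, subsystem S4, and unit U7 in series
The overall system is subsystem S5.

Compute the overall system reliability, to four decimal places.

0.7321

R(U1) = exp(−0.0000256 × 5000) = 0.879853
R(U2) = exp(−0.0000629 × 5000) = 0.730154
R(U3) = exp(−0.0000397 × 5000) = 0.819960
R(U4) = exp(−0.0000549 × 5000) = 0.759952
R(U5) = exp(−0.00000201 × 5000) = 0.990000
R(U6) = exp(−0.0000523 × 5000) = 0.769896
R(U7) = exp(−0.0000373 × 5000) = 0.829859
Series (U1 and U2): 0.879853 × 0.730154 = 0.642428
Parallel ([0.642428] and U3): 1 − (1 − 0.642428)(1 − 0.819960) = 0.935623
Series (U5 and U6): 0.990000 × 0.769896 = 0.762197
Parallel (U4 and [0.762197]): 1 − (1 − 0.759952)(1 − 0.762197) = 0.942916
Series ([0.935623], [0.942916], and U7): 0.935623 × 0.942916 × 0.829859 = 0.7321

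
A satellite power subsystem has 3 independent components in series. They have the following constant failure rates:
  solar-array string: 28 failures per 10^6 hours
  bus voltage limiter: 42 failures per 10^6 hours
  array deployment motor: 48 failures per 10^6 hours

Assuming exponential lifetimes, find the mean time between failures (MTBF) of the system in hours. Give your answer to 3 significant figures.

8470

Series of exponential components: λ_sys = Σ λ_i
λ_sys = 0.000028 + 0.000042 + 0.000048 = 1.1800e-04 /h
MTBF = 1 / λ_sys = 8470 h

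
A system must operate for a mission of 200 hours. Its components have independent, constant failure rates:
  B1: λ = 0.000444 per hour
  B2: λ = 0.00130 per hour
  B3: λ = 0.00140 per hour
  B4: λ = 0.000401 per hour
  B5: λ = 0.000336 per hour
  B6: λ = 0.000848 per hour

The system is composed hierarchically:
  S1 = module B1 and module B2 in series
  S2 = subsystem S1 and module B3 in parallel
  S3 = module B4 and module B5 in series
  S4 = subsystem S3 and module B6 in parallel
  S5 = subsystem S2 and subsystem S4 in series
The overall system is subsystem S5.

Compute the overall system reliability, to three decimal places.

0.908

R(B1) = exp(−0.000444 × 200) = 0.91503
R(B2) = exp(−0.00130 × 200) = 0.77105
R(B3) = exp(−0.00140 × 200) = 0.75578
R(B4) = exp(−0.000401 × 200) = 0.92293
R(B5) = exp(−0.000336 × 200) = 0.93501
R(B6) = exp(−0.000848 × 200) = 0.84400
Series (B1 and B2): 0.91503 × 0.77105 = 0.70553
Parallel ([0.70553] and B3): 1 − (1 − 0.70553)(1 − 0.75578) = 0.92808
Series (B4 and B5): 0.92293 × 0.93501 = 0.86295
Parallel ([0.86295] and B6): 1 − (1 − 0.86295)(1 − 0.84400) = 0.97862
Series ([0.92808] and [0.97862]): 0.92808 × 0.97862 = 0.908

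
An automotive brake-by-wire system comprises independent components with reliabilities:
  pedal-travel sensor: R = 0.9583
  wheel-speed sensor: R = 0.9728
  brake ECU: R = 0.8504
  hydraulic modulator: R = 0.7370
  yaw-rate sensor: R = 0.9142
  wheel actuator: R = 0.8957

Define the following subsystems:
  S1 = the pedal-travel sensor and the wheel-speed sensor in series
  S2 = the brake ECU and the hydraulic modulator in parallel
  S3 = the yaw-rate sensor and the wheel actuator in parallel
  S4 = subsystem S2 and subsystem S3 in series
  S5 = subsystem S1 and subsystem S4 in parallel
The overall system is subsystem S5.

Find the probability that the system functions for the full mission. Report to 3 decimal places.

0.997

Series (pedal-travel sensor and wheel-speed sensor): 0.95830 × 0.97280 = 0.93223
Parallel (brake ECU and hydraulic modulator): 1 − (1 − 0.85040)(1 − 0.73700) = 0.96066
Parallel (yaw-rate sensor and wheel actuator): 1 − (1 − 0.91420)(1 − 0.89570) = 0.99105
Series ([0.96066] and [0.99105]): 0.96066 × 0.99105 = 0.95206
Parallel ([0.93223] and [0.95206]): 1 − (1 − 0.93223)(1 − 0.95206) = 0.997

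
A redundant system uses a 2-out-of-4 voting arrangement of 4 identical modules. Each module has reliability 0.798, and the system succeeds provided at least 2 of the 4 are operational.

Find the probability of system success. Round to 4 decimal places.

0.9720

R = Σ_{i=2}^{4} C(4,i) p^i (1−p)^{4−i} with p = 0.798
C(4,2)·0.798^2·0.202^2 = 0.155905
C(4,3)·0.798^3·0.202^1 = 0.410601
C(4,4)·0.798^4·0.202^0 = 0.405519
Sum = 0.9720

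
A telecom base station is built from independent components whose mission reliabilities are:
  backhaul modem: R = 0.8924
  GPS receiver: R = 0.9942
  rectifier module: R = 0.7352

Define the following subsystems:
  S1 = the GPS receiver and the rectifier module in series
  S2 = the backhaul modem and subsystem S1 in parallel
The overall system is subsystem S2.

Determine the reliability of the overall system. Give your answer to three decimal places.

0.971

Series (GPS receiver and rectifier module): 0.99420 × 0.73520 = 0.73094
Parallel (backhaul modem and [0.73094]): 1 − (1 − 0.89240)(1 − 0.73094) = 0.971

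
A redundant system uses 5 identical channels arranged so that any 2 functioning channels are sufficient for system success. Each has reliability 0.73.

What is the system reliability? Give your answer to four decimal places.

R = Σ_{i=2}^{5} C(5,i) p^i (1−p)^{5−i} with p = 0.73
C(5,2)·0.73^2·0.27^3 = 0.104891
C(5,3)·0.73^3·0.27^2 = 0.283593
C(5,4)·0.73^4·0.27^1 = 0.383376
C(5,5)·0.73^5·0.27^0 = 0.207307
Sum = 0.9792

0.9792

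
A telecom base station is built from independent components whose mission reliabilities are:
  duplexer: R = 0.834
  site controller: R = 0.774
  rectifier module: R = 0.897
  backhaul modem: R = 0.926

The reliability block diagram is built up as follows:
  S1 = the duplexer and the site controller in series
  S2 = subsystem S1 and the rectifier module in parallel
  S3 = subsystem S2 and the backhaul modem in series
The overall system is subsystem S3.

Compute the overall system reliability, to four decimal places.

Series (duplexer and site controller): 0.834000 × 0.774000 = 0.645516
Parallel ([0.645516] and rectifier module): 1 − (1 − 0.645516)(1 − 0.897000) = 0.963488
Series ([0.963488] and backhaul modem): 0.963488 × 0.926000 = 0.8922

0.8922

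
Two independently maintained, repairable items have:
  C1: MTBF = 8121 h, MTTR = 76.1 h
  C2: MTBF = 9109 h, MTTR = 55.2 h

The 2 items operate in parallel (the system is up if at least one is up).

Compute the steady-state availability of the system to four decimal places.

0.9999

A(C1) = MTBF/(MTBF+MTTR) = 8121/(8121+76.1) = 0.990716
A(C2) = MTBF/(MTBF+MTTR) = 9109/(9109+55.2) = 0.993977
Parallel availability: 1 − (1 − 0.990716)(1 − 0.993977) = 0.9999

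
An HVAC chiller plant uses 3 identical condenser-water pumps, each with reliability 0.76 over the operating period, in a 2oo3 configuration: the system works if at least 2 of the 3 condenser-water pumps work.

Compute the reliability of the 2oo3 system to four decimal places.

0.8548

R = Σ_{i=2}^{3} C(3,i) p^i (1−p)^{3−i} with p = 0.76
C(3,2)·0.76^2·0.24^1 = 0.415872
C(3,3)·0.76^3·0.24^0 = 0.438976
Sum = 0.8548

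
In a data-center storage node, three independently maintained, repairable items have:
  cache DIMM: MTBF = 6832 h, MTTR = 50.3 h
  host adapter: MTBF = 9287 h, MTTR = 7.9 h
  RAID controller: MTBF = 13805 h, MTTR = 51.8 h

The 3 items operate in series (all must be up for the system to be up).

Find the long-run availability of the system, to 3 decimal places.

A(cache DIMM) = MTBF/(MTBF+MTTR) = 6832/(6832+50.3) = 0.992691
A(host adapter) = MTBF/(MTBF+MTTR) = 9287/(9287+7.9) = 0.999150
A(RAID controller) = MTBF/(MTBF+MTTR) = 13805/(13805+51.8) = 0.996262
Series availability: 0.992691 × 0.999150 × 0.996262 = 0.988

0.988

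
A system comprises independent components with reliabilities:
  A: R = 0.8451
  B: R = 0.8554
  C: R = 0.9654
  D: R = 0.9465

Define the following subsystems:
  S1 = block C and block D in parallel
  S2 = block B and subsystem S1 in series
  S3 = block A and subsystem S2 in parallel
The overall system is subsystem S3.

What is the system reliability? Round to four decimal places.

0.9774

Parallel (C and D): 1 − (1 − 0.965400)(1 − 0.946500) = 0.998149
Series (B and [0.998149]): 0.855400 × 0.998149 = 0.853817
Parallel (A and [0.853817]): 1 − (1 − 0.845100)(1 − 0.853817) = 0.9774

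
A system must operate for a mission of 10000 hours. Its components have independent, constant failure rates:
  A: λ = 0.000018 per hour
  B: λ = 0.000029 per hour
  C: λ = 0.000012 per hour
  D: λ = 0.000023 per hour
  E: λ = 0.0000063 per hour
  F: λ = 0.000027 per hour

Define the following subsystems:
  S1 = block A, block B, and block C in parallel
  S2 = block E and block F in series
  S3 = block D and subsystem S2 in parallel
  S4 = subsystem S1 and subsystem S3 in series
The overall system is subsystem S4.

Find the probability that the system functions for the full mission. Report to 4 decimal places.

0.9374

R(A) = exp(−0.000018 × 10000) = 0.835270
R(B) = exp(−0.000029 × 10000) = 0.748264
R(C) = exp(−0.000012 × 10000) = 0.886920
R(D) = exp(−0.000023 × 10000) = 0.794534
R(E) = exp(−0.0000063 × 10000) = 0.938943
R(F) = exp(−0.000027 × 10000) = 0.763379
Parallel (A, B, and C): 1 − (1 − 0.835270)(1 − 0.748264)(1 − 0.886920) = 0.995311
Series (E and F): 0.938943 × 0.763379 = 0.716769
Parallel (D and [0.716769]): 1 − (1 − 0.794534)(1 − 0.716769) = 0.941806
Series ([0.995311] and [0.941806]): 0.995311 × 0.941806 = 0.9374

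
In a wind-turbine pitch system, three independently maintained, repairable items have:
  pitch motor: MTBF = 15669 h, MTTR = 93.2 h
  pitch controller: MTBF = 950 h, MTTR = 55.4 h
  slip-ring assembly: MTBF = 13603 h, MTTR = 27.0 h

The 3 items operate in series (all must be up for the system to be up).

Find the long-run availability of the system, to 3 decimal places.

A(pitch motor) = MTBF/(MTBF+MTTR) = 15669/(15669+93.2) = 0.994087
A(pitch controller) = MTBF/(MTBF+MTTR) = 950/(950+55.4) = 0.944898
A(slip-ring assembly) = MTBF/(MTBF+MTTR) = 13603/(13603+27.0) = 0.998019
Series availability: 0.994087 × 0.944898 × 0.998019 = 0.937

0.937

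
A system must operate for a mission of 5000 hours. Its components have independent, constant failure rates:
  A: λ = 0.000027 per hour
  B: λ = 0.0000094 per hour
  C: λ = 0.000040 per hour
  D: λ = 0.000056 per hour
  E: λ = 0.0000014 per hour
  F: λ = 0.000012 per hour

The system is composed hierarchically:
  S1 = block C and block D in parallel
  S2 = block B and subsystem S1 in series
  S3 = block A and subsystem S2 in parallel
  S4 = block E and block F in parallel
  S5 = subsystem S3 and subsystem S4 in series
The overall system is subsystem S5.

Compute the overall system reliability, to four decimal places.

0.9885

R(A) = exp(−0.000027 × 5000) = 0.873716
R(B) = exp(−0.0000094 × 5000) = 0.954087
R(C) = exp(−0.000040 × 5000) = 0.818731
R(D) = exp(−0.000056 × 5000) = 0.755784
R(E) = exp(−0.0000014 × 5000) = 0.993024
R(F) = exp(−0.000012 × 5000) = 0.941765
Parallel (C and D): 1 − (1 − 0.818731)(1 − 0.755784) = 0.955731
Series (B and [0.955731]): 0.954087 × 0.955731 = 0.911851
Parallel (A and [0.911851]): 1 − (1 − 0.873716)(1 − 0.911851) = 0.988868
Parallel (E and F): 1 − (1 − 0.993024)(1 − 0.941765) = 0.999594
Series ([0.988868] and [0.999594]): 0.988868 × 0.999594 = 0.9885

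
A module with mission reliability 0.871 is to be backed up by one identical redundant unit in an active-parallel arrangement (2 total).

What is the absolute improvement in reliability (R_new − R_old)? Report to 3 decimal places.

R_before = 0.871
R_after = 1 − (1 − 0.871)^2 = 0.983
ΔR = 0.983 − 0.871 = 0.112

0.112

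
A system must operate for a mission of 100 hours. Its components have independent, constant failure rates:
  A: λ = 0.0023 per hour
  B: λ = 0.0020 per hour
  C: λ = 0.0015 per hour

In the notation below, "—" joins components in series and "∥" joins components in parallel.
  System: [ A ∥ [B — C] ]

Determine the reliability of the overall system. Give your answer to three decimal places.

0.939

R(A) = exp(−0.0023 × 100) = 0.79453
R(B) = exp(−0.0020 × 100) = 0.81873
R(C) = exp(−0.0015 × 100) = 0.86071
Series (B and C): 0.81873 × 0.86071 = 0.70469
Parallel (A and [0.70469]): 1 − (1 − 0.79453)(1 − 0.70469) = 0.939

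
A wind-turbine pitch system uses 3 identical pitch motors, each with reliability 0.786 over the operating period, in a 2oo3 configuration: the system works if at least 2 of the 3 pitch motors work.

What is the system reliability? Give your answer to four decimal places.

0.8822

R = Σ_{i=2}^{3} C(3,i) p^i (1−p)^{3−i} with p = 0.786
C(3,2)·0.786^2·0.214^1 = 0.396625
C(3,3)·0.786^3·0.214^0 = 0.485588
Sum = 0.8822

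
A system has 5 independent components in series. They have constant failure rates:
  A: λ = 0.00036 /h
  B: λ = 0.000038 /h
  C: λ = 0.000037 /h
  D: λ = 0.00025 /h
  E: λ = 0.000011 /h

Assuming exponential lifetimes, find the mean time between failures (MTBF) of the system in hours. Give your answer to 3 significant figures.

1440

Series of exponential components: λ_sys = Σ λ_i
λ_sys = 0.00036 + 0.000038 + 0.000037 + 0.00025 + 0.000011 = 6.9600e-04 /h
MTBF = 1 / λ_sys = 1440 h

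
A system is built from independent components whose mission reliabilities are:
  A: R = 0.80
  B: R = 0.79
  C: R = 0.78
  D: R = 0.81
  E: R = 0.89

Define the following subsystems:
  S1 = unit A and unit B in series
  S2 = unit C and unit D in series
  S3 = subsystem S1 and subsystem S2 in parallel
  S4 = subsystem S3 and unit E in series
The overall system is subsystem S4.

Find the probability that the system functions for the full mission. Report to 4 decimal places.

0.7694

Series (A and B): 0.800000 × 0.790000 = 0.632000
Series (C and D): 0.780000 × 0.810000 = 0.631800
Parallel ([0.632000] and [0.631800]): 1 − (1 − 0.632000)(1 − 0.631800) = 0.864502
Series ([0.864502] and E): 0.864502 × 0.890000 = 0.7694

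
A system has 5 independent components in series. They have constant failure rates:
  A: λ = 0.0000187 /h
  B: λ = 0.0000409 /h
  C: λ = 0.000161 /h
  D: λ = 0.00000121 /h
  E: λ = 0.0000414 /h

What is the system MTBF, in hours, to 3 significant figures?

3800

Series of exponential components: λ_sys = Σ λ_i
λ_sys = 0.0000187 + 0.0000409 + 0.000161 + 0.00000121 + 0.0000414 = 2.6321e-04 /h
MTBF = 1 / λ_sys = 3800 h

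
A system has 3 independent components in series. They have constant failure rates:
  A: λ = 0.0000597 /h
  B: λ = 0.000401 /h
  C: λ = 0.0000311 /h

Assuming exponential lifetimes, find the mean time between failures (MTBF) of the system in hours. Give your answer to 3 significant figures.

2030

Series of exponential components: λ_sys = Σ λ_i
λ_sys = 0.0000597 + 0.000401 + 0.0000311 = 4.9180e-04 /h
MTBF = 1 / λ_sys = 2030 h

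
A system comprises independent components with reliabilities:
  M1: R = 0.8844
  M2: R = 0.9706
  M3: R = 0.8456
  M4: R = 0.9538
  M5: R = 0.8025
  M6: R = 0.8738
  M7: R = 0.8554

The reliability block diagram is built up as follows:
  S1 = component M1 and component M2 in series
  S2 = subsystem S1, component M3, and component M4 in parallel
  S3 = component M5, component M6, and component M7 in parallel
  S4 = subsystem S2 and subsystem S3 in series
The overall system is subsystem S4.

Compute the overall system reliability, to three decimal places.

0.995

Series (M1 and M2): 0.88440 × 0.97060 = 0.85840
Parallel ([0.85840], M3, and M4): 1 − (1 − 0.85840)(1 − 0.84560)(1 − 0.95380) = 0.99899
Parallel (M5, M6, and M7): 1 − (1 − 0.80250)(1 − 0.87380)(1 − 0.85540) = 0.99640
Series ([0.99899] and [0.99640]): 0.99899 × 0.99640 = 0.995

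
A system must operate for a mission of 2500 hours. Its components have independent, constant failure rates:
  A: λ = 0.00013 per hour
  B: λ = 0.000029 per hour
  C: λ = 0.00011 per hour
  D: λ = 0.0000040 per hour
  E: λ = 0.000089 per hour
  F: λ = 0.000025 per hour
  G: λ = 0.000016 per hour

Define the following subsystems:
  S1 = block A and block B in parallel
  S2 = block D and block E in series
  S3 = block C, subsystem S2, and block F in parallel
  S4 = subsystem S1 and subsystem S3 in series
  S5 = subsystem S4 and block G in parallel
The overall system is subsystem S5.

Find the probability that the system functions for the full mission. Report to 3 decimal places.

R(A) = exp(−0.00013 × 2500) = 0.72253
R(B) = exp(−0.000029 × 2500) = 0.93007
R(C) = exp(−0.00011 × 2500) = 0.75957
R(D) = exp(−0.0000040 × 2500) = 0.99005
R(E) = exp(−0.000089 × 2500) = 0.80052
R(F) = exp(−0.000025 × 2500) = 0.93941
R(G) = exp(−0.000016 × 2500) = 0.96079
Parallel (A and B): 1 − (1 − 0.72253)(1 − 0.93007) = 0.98060
Series (D and E): 0.99005 × 0.80052 = 0.79255
Parallel (C, [0.79255], and F): 1 − (1 − 0.75957)(1 − 0.79255)(1 − 0.93941) = 0.99698
Series ([0.98060] and [0.99698]): 0.98060 × 0.99698 = 0.97764
Parallel ([0.97764] and G): 1 − (1 − 0.97764)(1 − 0.96079) = 0.999

0.999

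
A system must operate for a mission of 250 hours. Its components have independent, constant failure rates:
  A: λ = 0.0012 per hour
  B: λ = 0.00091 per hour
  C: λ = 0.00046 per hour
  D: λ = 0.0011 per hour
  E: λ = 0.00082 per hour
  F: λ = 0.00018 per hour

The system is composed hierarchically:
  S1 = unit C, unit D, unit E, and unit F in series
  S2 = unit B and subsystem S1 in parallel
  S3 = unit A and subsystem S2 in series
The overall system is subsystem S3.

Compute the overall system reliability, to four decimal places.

0.6696

R(A) = exp(−0.0012 × 250) = 0.740818
R(B) = exp(−0.00091 × 250) = 0.796522
R(C) = exp(−0.00046 × 250) = 0.891366
R(D) = exp(−0.0011 × 250) = 0.759572
R(E) = exp(−0.00082 × 250) = 0.814647
R(F) = exp(−0.00018 × 250) = 0.955997
Series (C, D, E, and F): 0.891366 × 0.759572 × 0.814647 × 0.955997 = 0.527292
Parallel (B and [0.527292]): 1 − (1 − 0.796522)(1 − 0.527292) = 0.903814
Series (A and [0.903814]): 0.740818 × 0.903814 = 0.6696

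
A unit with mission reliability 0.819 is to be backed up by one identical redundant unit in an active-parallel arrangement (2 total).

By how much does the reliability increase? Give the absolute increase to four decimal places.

0.1482

R_before = 0.819
R_after = 1 − (1 − 0.819)^2 = 0.9672
ΔR = 0.9672 − 0.819 = 0.1482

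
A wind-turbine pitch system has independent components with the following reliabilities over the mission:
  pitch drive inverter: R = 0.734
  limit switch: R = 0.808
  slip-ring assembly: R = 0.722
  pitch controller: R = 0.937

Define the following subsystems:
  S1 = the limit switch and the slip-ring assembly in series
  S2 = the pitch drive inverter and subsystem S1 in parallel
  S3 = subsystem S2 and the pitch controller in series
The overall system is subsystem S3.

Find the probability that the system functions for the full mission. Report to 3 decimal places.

Series (limit switch and slip-ring assembly): 0.80800 × 0.72200 = 0.58338
Parallel (pitch drive inverter and [0.58338]): 1 − (1 − 0.73400)(1 − 0.58338) = 0.88918
Series ([0.88918] and pitch controller): 0.88918 × 0.93700 = 0.833

0.833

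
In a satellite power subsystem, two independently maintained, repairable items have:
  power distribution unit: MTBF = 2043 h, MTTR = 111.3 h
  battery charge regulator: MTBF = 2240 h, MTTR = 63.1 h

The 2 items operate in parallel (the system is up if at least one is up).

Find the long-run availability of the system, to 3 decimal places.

0.999

A(power distribution unit) = MTBF/(MTBF+MTTR) = 2043/(2043+111.3) = 0.948336
A(battery charge regulator) = MTBF/(MTBF+MTTR) = 2240/(2240+63.1) = 0.972602
Parallel availability: 1 − (1 − 0.948336)(1 − 0.972602) = 0.999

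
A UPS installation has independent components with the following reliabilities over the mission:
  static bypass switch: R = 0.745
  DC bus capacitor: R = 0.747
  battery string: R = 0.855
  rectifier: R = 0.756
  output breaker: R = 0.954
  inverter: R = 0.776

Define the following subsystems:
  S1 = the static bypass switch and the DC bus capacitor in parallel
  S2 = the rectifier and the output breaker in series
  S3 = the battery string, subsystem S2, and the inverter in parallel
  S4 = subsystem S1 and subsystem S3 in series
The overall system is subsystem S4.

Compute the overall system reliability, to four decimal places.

Parallel (static bypass switch and DC bus capacitor): 1 − (1 − 0.745000)(1 − 0.747000) = 0.935485
Series (rectifier and output breaker): 0.756000 × 0.954000 = 0.721224
Parallel (battery string, [0.721224], and inverter): 1 − (1 − 0.855000)(1 − 0.721224)(1 − 0.776000) = 0.990945
Series ([0.935485] and [0.990945]): 0.935485 × 0.990945 = 0.9270

0.9270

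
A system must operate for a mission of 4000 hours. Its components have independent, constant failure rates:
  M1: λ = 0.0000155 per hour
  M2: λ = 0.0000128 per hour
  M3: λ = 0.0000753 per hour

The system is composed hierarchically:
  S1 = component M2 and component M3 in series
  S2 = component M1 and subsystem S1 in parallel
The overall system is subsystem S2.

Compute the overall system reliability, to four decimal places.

0.9821

R(M1) = exp(−0.0000155 × 4000) = 0.939883
R(M2) = exp(−0.0000128 × 4000) = 0.950089
R(M3) = exp(−0.0000753 × 4000) = 0.739930
Series (M2 and M3): 0.950089 × 0.739930 = 0.702999
Parallel (M1 and [0.702999]): 1 − (1 − 0.939883)(1 − 0.702999) = 0.9821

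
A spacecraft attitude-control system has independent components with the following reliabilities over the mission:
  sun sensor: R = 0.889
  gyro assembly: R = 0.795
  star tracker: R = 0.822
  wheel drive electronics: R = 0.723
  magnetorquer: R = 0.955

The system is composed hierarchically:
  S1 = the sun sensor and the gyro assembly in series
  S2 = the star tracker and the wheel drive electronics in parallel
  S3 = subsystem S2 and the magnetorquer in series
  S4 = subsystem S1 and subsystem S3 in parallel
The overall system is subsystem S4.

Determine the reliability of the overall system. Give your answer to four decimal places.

Series (sun sensor and gyro assembly): 0.889000 × 0.795000 = 0.706755
Parallel (star tracker and wheel drive electronics): 1 − (1 − 0.822000)(1 − 0.723000) = 0.950694
Series ([0.950694] and magnetorquer): 0.950694 × 0.955000 = 0.907913
Parallel ([0.706755] and [0.907913]): 1 − (1 − 0.706755)(1 − 0.907913) = 0.9730

0.9730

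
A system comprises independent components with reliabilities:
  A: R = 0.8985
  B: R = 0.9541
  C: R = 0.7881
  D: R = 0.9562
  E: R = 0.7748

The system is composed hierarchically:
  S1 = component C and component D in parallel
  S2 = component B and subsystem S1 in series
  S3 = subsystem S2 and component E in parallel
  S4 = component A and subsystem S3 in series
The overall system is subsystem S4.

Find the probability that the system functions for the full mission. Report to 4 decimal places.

Parallel (C and D): 1 − (1 − 0.788100)(1 − 0.956200) = 0.990719
Series (B and [0.990719]): 0.954100 × 0.990719 = 0.945245
Parallel ([0.945245] and E): 1 − (1 − 0.945245)(1 − 0.774800) = 0.987669
Series (A and [0.987669]): 0.898500 × 0.987669 = 0.8874

0.8874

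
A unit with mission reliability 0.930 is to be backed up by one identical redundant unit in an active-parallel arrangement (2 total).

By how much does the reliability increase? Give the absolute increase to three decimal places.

R_before = 0.930
R_after = 1 − (1 − 0.930)^2 = 0.995
ΔR = 0.995 − 0.930 = 0.065

0.065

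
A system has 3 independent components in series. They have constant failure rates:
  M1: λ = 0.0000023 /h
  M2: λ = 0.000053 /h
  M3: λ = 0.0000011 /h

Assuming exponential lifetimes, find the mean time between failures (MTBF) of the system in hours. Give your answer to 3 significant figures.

17700

Series of exponential components: λ_sys = Σ λ_i
λ_sys = 0.0000023 + 0.000053 + 0.0000011 = 5.6400e-05 /h
MTBF = 1 / λ_sys = 17700 h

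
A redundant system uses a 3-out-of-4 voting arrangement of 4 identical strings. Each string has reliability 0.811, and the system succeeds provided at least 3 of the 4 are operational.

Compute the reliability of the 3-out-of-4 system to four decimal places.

0.8359

R = Σ_{i=3}^{4} C(4,i) p^i (1−p)^{4−i} with p = 0.811
C(4,3)·0.811^3·0.189^1 = 0.403259
C(4,4)·0.811^4·0.189^0 = 0.432597
Sum = 0.8359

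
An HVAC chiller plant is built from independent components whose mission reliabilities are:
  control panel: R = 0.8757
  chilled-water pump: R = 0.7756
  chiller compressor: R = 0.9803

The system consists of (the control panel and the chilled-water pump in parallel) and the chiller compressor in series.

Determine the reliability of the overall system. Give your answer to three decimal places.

Parallel (control panel and chilled-water pump): 1 − (1 − 0.87570)(1 − 0.77560) = 0.97211
Series ([0.97211] and chiller compressor): 0.97211 × 0.98030 = 0.953

0.953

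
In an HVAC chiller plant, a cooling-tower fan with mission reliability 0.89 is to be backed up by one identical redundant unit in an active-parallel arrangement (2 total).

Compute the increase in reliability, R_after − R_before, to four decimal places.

0.0979

R_before = 0.89
R_after = 1 − (1 − 0.89)^2 = 0.9879
ΔR = 0.9879 − 0.89 = 0.0979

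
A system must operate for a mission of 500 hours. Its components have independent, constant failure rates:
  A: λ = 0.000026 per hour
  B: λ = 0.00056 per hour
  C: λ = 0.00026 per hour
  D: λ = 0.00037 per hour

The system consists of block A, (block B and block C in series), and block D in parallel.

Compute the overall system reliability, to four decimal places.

0.9993

R(A) = exp(−0.000026 × 500) = 0.987084
R(B) = exp(−0.00056 × 500) = 0.755784
R(C) = exp(−0.00026 × 500) = 0.878095
R(D) = exp(−0.00037 × 500) = 0.831104
Series (B and C): 0.755784 × 0.878095 = 0.663650
Parallel (A, [0.663650], and D): 1 − (1 − 0.987084)(1 − 0.663650)(1 − 0.831104) = 0.9993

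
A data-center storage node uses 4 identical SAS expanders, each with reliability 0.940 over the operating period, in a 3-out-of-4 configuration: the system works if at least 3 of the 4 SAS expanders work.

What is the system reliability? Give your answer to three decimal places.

R = Σ_{i=3}^{4} C(4,i) p^i (1−p)^{4−i} with p = 0.940
C(4,3)·0.940^3·0.060^1 = 0.19934
C(4,4)·0.940^4·0.060^0 = 0.78075
Sum = 0.980

0.980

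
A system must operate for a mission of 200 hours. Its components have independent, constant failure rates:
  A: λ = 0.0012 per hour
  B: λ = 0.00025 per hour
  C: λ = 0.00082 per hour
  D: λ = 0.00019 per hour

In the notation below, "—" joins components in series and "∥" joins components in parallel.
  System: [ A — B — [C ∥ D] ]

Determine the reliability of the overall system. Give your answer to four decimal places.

0.7440

R(A) = exp(−0.0012 × 200) = 0.786628
R(B) = exp(−0.00025 × 200) = 0.951229
R(C) = exp(−0.00082 × 200) = 0.848742
R(D) = exp(−0.00019 × 200) = 0.962713
Parallel (C and D): 1 − (1 − 0.848742)(1 − 0.962713) = 0.994360
Series (A, B, and [0.994360]): 0.786628 × 0.951229 × 0.994360 = 0.7440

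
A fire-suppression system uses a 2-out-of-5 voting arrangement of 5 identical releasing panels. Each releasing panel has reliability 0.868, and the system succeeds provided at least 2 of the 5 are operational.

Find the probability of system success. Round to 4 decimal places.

R = Σ_{i=2}^{5} C(5,i) p^i (1−p)^{5−i} with p = 0.868
C(5,2)·0.868^2·0.132^3 = 0.017329
C(5,3)·0.868^3·0.132^2 = 0.113948
C(5,4)·0.868^4·0.132^1 = 0.374647
C(5,5)·0.868^5·0.132^0 = 0.492718
Sum = 0.9986

0.9986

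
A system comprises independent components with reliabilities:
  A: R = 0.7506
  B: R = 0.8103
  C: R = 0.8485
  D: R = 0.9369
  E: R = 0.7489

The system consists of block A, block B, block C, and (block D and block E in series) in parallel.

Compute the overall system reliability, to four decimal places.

0.9979

Series (D and E): 0.936900 × 0.748900 = 0.701644
Parallel (A, B, C, and [0.701644]): 1 − (1 − 0.750600)(1 − 0.810300)(1 − 0.848500)(1 − 0.701644) = 0.9979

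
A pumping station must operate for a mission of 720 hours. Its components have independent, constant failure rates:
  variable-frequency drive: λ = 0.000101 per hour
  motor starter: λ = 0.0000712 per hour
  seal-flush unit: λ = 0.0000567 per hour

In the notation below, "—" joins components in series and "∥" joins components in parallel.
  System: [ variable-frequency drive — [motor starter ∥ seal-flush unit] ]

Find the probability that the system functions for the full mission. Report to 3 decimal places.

R(variable-frequency drive) = exp(−0.000101 × 720) = 0.92986
R(motor starter) = exp(−0.0000712 × 720) = 0.95003
R(seal-flush unit) = exp(−0.0000567 × 720) = 0.96000
Parallel (motor starter and seal-flush unit): 1 − (1 − 0.95003)(1 − 0.96000) = 0.99800
Series (variable-frequency drive and [0.99800]): 0.92986 × 0.99800 = 0.928

0.928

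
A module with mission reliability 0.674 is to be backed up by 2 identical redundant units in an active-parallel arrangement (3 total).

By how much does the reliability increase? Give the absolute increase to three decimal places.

0.291

R_before = 0.674
R_after = 1 − (1 − 0.674)^3 = 0.965
ΔR = 0.965 − 0.674 = 0.291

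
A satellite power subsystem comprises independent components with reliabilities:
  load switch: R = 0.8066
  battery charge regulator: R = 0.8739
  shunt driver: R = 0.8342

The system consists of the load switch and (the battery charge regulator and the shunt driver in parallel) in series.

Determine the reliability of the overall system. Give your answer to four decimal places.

Parallel (battery charge regulator and shunt driver): 1 − (1 − 0.873900)(1 − 0.834200) = 0.979093
Series (load switch and [0.979093]): 0.806600 × 0.979093 = 0.7897

0.7897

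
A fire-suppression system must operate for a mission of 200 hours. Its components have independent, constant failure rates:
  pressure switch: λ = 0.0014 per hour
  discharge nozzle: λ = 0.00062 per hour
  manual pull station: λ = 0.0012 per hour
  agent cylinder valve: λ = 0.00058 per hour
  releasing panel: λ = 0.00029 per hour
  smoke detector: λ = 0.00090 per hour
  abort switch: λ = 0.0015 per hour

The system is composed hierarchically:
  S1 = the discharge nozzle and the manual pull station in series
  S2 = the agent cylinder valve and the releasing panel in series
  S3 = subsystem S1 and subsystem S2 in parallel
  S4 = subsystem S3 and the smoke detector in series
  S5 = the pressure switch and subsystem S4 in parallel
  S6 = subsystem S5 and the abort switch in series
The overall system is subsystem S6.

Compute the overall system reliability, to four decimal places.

0.7037

R(pressure switch) = exp(−0.0014 × 200) = 0.755784
R(discharge nozzle) = exp(−0.00062 × 200) = 0.883380
R(manual pull station) = exp(−0.0012 × 200) = 0.786628
R(agent cylinder valve) = exp(−0.00058 × 200) = 0.890475
R(releasing panel) = exp(−0.00029 × 200) = 0.943650
R(smoke detector) = exp(−0.00090 × 200) = 0.835270
R(abort switch) = exp(−0.0015 × 200) = 0.740818
Series (discharge nozzle and manual pull station): 0.883380 × 0.786628 = 0.694891
Series (agent cylinder valve and releasing panel): 0.890475 × 0.943650 = 0.840297
Parallel ([0.694891] and [0.840297]): 1 − (1 − 0.694891)(1 − 0.840297) = 0.951273
Series ([0.951273] and smoke detector): 0.951273 × 0.835270 = 0.794570
Parallel (pressure switch and [0.794570]): 1 − (1 − 0.755784)(1 − 0.794570) = 0.949831
Series ([0.949831] and abort switch): 0.949831 × 0.740818 = 0.7037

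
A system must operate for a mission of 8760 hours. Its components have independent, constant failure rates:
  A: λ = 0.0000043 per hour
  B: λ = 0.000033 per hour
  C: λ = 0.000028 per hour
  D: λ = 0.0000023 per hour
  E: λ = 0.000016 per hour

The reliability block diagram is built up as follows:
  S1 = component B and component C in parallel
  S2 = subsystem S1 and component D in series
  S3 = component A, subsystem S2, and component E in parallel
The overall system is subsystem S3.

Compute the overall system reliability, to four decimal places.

R(A) = exp(−0.0000043 × 8760) = 0.963033
R(B) = exp(−0.000033 × 8760) = 0.748952
R(C) = exp(−0.000028 × 8760) = 0.782485
R(D) = exp(−0.0000023 × 8760) = 0.980054
R(E) = exp(−0.000016 × 8760) = 0.869219
Parallel (B and C): 1 − (1 − 0.748952)(1 − 0.782485) = 0.945393
Series ([0.945393] and D): 0.945393 × 0.980054 = 0.926536
Parallel (A, [0.926536], and E): 1 − (1 − 0.963033)(1 − 0.926536)(1 − 0.869219) = 0.9996

0.9996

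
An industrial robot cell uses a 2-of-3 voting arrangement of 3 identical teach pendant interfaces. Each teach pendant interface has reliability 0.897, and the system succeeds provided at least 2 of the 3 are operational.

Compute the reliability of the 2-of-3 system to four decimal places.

R = Σ_{i=2}^{3} C(3,i) p^i (1−p)^{3−i} with p = 0.897
C(3,2)·0.897^2·0.103^1 = 0.248624
C(3,3)·0.897^3·0.103^0 = 0.721734
Sum = 0.9704

0.9704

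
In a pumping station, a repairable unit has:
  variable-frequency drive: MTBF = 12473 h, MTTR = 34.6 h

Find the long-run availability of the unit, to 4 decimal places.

A(variable-frequency drive) = MTBF/(MTBF+MTTR) = 12473/(12473+34.6) = 0.9972

0.9972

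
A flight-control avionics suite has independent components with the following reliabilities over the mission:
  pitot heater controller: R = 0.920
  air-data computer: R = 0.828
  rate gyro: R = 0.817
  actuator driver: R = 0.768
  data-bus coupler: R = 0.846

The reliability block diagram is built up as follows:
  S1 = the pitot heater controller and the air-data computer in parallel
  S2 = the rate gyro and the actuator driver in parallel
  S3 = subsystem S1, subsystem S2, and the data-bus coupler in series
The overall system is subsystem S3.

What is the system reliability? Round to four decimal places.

0.7989

Parallel (pitot heater controller and air-data computer): 1 − (1 − 0.920000)(1 − 0.828000) = 0.986240
Parallel (rate gyro and actuator driver): 1 − (1 − 0.817000)(1 − 0.768000) = 0.957544
Series ([0.986240], [0.957544], and data-bus coupler): 0.986240 × 0.957544 × 0.846000 = 0.7989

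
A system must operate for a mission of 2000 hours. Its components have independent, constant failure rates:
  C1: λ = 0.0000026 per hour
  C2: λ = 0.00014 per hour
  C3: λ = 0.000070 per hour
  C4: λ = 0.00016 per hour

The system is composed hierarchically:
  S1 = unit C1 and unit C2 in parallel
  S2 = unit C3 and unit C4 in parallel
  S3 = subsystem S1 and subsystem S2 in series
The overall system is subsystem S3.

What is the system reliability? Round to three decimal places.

R(C1) = exp(−0.0000026 × 2000) = 0.99481
R(C2) = exp(−0.00014 × 2000) = 0.75578
R(C3) = exp(−0.000070 × 2000) = 0.86936
R(C4) = exp(−0.00016 × 2000) = 0.72615
Parallel (C1 and C2): 1 − (1 − 0.99481)(1 − 0.75578) = 0.99873
Parallel (C3 and C4): 1 − (1 − 0.86936)(1 − 0.72615) = 0.96422
Series ([0.99873] and [0.96422]): 0.99873 × 0.96422 = 0.963

0.963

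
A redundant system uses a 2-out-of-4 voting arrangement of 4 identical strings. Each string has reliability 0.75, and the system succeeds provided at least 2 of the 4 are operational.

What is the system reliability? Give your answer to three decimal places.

R = Σ_{i=2}^{4} C(4,i) p^i (1−p)^{4−i} with p = 0.75
C(4,2)·0.75^2·0.25^2 = 0.21094
C(4,3)·0.75^3·0.25^1 = 0.42188
C(4,4)·0.75^4·0.25^0 = 0.31641
Sum = 0.949

0.949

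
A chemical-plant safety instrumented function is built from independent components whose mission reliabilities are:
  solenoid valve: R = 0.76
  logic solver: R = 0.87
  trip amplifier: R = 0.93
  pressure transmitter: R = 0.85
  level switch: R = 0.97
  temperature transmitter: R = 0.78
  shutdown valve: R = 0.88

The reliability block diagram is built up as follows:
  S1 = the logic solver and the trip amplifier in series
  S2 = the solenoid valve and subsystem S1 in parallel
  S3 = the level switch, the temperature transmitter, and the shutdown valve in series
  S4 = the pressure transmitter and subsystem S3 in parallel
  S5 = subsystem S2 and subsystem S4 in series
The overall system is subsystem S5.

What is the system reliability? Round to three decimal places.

Series (logic solver and trip amplifier): 0.87000 × 0.93000 = 0.80910
Parallel (solenoid valve and [0.80910]): 1 − (1 − 0.76000)(1 − 0.80910) = 0.95418
Series (level switch, temperature transmitter, and shutdown valve): 0.97000 × 0.78000 × 0.88000 = 0.66581
Parallel (pressure transmitter and [0.66581]): 1 − (1 − 0.85000)(1 − 0.66581) = 0.94987
Series ([0.95418] and [0.94987]): 0.95418 × 0.94987 = 0.906

0.906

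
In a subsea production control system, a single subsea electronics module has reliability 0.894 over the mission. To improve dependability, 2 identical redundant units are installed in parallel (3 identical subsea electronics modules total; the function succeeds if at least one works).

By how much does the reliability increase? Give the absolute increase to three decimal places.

0.105

R_before = 0.894
R_after = 1 − (1 − 0.894)^3 = 0.999
ΔR = 0.999 − 0.894 = 0.105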